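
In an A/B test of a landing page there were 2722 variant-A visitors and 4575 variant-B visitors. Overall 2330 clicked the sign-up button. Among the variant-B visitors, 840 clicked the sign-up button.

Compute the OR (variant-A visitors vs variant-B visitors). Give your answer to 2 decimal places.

variant-A visitors with the outcome: 2330 − 840 = 1490
variant-A visitors without the outcome: 2722 − 1490 = 1232
variant-B visitors without the outcome: 4575 − 840 = 3735
OR = (1490 × 3735) / (1232 × 840) = 5565150/1034880 ≈ 5.38

5.38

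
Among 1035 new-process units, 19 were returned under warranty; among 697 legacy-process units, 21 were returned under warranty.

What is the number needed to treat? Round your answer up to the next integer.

risk, new-process units = 19/1035 = 0.018357
risk, legacy-process units = 21/697 = 0.030129
absolute risk difference = 0.011772
1 / 0.011772 = 84.947 → round up → 85

85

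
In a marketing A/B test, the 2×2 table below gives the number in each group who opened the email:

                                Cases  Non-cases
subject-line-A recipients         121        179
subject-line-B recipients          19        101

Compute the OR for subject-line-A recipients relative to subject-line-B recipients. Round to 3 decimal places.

OR = (121 × 101) / (179 × 19) = 12221/3401 ≈ 3.593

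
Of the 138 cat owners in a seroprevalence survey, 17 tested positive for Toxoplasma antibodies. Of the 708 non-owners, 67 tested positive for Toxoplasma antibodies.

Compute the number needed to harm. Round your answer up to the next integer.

risk, cat owners = 17/138 = 0.123188
risk, non-owners = 67/708 = 0.094633
absolute risk difference = 0.028556
1 / 0.028556 = 35.019 → round up → 36

36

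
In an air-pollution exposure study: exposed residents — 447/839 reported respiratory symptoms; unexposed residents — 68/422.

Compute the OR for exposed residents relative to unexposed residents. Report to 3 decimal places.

OR = (447 × 354) / (392 × 68) = 158238/26656 ≈ 5.936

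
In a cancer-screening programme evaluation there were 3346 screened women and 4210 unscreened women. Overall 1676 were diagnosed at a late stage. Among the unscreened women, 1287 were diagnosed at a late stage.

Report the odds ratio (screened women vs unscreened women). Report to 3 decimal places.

screened women with the outcome: 1676 − 1287 = 389
screened women without the outcome: 3346 − 389 = 2957
unscreened women without the outcome: 4210 − 1287 = 2923
odds, screened women = 389/2957 = 0.1316
odds, unscreened women = 1287/2923 = 0.4403
OR = 0.1316 / 0.4403 = 0.299

OR ≈ 0.299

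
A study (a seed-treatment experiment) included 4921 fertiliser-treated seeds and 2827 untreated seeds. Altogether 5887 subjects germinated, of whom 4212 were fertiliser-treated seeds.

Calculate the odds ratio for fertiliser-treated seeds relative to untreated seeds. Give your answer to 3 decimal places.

fertiliser-treated seeds without the outcome: 4921 − 4212 = 709
untreated seeds with the outcome: 5887 − 4212 = 1675
untreated seeds without the outcome: 2827 − 1675 = 1152
OR = (4212 × 1152) / (709 × 1675) = 4852224/1187575 ≈ 4.086

4.086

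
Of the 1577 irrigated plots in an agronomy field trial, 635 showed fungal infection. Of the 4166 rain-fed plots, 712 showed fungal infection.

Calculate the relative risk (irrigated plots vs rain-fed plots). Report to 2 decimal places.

RR ≈ 2.36

risk, irrigated plots = 635/1577 = 0.4027
risk, rain-fed plots = 712/4166 = 0.1709
RR = 0.4027 / 0.1709 = 2.36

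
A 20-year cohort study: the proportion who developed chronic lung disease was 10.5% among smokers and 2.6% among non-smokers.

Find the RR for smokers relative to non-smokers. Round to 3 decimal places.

RR = 0.10500 / 0.02600 = 4.038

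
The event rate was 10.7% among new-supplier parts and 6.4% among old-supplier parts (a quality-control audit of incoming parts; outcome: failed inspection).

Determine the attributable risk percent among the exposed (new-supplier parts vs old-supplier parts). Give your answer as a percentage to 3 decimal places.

AR% = (0.1070 − 0.0640) / 0.1070 = 0.4019 → 40.187%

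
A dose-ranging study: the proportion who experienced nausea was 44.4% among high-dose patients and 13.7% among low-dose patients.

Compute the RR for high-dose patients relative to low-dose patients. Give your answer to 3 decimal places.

RR = 0.4440 / 0.1370 = 3.241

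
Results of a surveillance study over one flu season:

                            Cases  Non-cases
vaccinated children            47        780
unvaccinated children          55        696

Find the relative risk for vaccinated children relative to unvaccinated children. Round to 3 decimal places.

risk, vaccinated children = 47/827 = 0.0568
risk, unvaccinated children = 55/751 = 0.0732
RR = 0.0568 / 0.0732 = 0.776

RR ≈ 0.776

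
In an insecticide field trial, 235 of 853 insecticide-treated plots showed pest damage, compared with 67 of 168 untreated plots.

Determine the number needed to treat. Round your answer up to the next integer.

risk, insecticide-treated plots = 235/853 = 0.275498
risk, untreated plots = 67/168 = 0.398810
absolute risk difference = 0.123311
1 / 0.123311 = 8.110 → round up → 9

NNT: 9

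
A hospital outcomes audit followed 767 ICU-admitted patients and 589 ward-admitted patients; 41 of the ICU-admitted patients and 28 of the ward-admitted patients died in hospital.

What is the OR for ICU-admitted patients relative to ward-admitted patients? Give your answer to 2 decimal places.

OR = (41 × 561) / (726 × 28) = 23001/20328 ≈ 1.13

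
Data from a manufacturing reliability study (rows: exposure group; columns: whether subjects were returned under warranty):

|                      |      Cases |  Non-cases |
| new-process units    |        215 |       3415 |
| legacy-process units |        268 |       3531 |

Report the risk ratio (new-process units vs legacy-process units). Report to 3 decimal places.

risk, new-process units = 215/3630 = 0.0592
risk, legacy-process units = 268/3799 = 0.0705
RR = 0.0592 / 0.0705 = 0.840

RR: 0.840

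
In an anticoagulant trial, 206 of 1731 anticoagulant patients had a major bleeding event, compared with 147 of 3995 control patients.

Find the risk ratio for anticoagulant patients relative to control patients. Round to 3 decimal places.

3.234

risk, anticoagulant patients = 206/1731 = 0.11901
risk, control patients = 147/3995 = 0.03680
RR = 0.11901 / 0.03680 = 3.234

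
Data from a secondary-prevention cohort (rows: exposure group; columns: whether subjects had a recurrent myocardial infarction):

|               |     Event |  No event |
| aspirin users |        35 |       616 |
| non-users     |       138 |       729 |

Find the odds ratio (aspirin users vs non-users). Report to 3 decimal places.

odds, aspirin users = 35/616 = 0.0568
odds, non-users = 138/729 = 0.1893
OR = 0.0568 / 0.1893 = 0.300

OR = 0.300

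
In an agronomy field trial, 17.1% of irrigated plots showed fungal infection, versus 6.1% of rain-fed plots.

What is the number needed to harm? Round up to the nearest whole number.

NNH ≈ 10

absolute risk difference = 0.110000
1 / 0.110000 = 9.091 → round up → 10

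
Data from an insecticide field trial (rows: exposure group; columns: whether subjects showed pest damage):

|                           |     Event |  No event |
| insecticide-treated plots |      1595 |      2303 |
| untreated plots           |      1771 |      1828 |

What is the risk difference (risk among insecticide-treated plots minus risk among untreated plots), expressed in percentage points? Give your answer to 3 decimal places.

risk, insecticide-treated plots = 1595/3898 = 0.4092
risk, untreated plots = 1771/3599 = 0.4921
risk difference = 0.4092 − 0.4921 = -0.0829 → -8.290 percentage points

RD = -8.290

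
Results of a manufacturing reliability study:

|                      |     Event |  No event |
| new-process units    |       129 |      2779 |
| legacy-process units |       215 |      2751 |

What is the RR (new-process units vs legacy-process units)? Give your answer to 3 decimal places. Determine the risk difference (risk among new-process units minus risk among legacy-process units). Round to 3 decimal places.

risk, new-process units = 129/2908 = 0.04436
risk, legacy-process units = 215/2966 = 0.07249
RR = 0.04436 / 0.07249 = 0.612
risk difference = 0.04436 − 0.07249 = -0.028

RR = 0.612; RD = -0.028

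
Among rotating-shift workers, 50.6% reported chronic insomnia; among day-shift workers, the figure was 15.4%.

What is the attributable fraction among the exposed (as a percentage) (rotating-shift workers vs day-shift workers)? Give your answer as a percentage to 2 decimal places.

AR% = (0.5060 − 0.1540) / 0.5060 = 0.6957 → 69.57%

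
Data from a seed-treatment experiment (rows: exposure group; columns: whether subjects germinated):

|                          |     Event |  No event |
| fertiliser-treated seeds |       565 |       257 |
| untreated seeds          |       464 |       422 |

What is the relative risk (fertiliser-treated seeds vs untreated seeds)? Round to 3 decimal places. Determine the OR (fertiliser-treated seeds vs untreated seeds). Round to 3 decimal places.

RR = 1.312; OR = 1.999

risk, fertiliser-treated seeds = 565/822 = 0.6873
risk, untreated seeds = 464/886 = 0.5237
RR = 0.6873 / 0.5237 = 1.312
OR = (565 × 422) / (257 × 464) = 238430/119248 ≈ 1.999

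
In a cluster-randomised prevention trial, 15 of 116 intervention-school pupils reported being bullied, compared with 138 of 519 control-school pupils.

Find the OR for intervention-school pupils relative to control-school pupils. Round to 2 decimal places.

OR = (15 × 381) / (101 × 138) = 5715/13938 ≈ 0.41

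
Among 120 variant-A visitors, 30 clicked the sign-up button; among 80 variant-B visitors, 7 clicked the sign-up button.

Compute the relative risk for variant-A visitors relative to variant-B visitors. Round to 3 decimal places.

RR = 2.857

risk, variant-A visitors = 30/120 = 0.2500
risk, variant-B visitors = 7/80 = 0.0875
RR = 0.2500 / 0.0875 = 2.857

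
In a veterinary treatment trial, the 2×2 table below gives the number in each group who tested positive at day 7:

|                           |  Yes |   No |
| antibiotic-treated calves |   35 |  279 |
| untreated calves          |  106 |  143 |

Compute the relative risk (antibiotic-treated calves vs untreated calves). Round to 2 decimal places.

RR = 0.26

risk, antibiotic-treated calves = 35/314 = 0.1115
risk, untreated calves = 106/249 = 0.4257
RR = 0.1115 / 0.4257 = 0.26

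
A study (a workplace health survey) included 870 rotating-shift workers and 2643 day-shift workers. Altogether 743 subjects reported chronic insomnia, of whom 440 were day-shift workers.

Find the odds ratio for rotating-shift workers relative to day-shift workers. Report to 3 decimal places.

OR ≈ 2.676

rotating-shift workers with the outcome: 743 − 440 = 303
rotating-shift workers without the outcome: 870 − 303 = 567
day-shift workers without the outcome: 2643 − 440 = 2203
OR = (303 × 2203) / (567 × 440) = 667509/249480 ≈ 2.676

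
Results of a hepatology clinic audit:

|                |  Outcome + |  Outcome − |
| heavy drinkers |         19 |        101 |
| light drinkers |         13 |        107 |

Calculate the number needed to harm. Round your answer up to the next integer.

risk, heavy drinkers = 19/120 = 0.158333
risk, light drinkers = 13/120 = 0.108333
absolute risk difference = 0.050000
1 / 0.050000 = 20.000 → round up → 20

20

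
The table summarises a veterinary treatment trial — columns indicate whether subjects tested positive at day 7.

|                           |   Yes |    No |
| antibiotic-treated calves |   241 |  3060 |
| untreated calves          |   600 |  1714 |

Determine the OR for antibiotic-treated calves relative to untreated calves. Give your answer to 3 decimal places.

odds, antibiotic-treated calves = 241/3060 = 0.0788
odds, untreated calves = 600/1714 = 0.3501
OR = 0.0788 / 0.3501 = 0.225

OR ≈ 0.225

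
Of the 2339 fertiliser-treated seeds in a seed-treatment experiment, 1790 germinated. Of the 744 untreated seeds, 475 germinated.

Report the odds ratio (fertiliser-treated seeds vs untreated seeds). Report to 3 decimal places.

odds, fertiliser-treated seeds = 1790/549 = 3.2605
odds, untreated seeds = 475/269 = 1.7658
OR = 3.2605 / 1.7658 = 1.846

1.846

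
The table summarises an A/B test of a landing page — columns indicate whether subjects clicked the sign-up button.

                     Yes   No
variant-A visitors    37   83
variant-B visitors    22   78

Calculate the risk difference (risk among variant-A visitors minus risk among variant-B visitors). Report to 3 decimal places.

risk, variant-A visitors = 37/120 = 0.3083
risk, variant-B visitors = 22/100 = 0.2200
risk difference = 0.3083 − 0.2200 = 0.088

RD = 0.088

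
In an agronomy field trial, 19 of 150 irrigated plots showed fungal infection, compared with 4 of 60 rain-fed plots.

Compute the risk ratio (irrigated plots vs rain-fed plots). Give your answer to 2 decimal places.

RR = 1.90

risk, irrigated plots = 19/150 = 0.1267
risk, rain-fed plots = 4/60 = 0.0667
RR = 0.1267 / 0.0667 = 1.90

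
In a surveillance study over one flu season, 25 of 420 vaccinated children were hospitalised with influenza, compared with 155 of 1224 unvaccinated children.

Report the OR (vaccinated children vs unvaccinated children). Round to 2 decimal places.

OR = (25 × 1069) / (395 × 155) = 26725/61225 ≈ 0.44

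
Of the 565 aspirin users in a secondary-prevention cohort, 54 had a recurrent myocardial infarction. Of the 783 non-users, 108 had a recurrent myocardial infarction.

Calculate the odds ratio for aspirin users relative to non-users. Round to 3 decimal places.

OR = (54 × 675) / (511 × 108) = 36450/55188 ≈ 0.660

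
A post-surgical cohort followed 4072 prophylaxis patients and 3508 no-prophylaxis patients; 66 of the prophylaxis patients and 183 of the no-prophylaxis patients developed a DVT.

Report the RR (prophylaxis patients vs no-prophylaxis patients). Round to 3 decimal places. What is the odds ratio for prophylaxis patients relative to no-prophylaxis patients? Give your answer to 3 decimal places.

RR = 0.311; OR = 0.299

risk, prophylaxis patients = 66/4072 = 0.01621
risk, no-prophylaxis patients = 183/3508 = 0.05217
RR = 0.01621 / 0.05217 = 0.311
OR = (66 × 3325) / (4006 × 183) = 219450/733098 ≈ 0.299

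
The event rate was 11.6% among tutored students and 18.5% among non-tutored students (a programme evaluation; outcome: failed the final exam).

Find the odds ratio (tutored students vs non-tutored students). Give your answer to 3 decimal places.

OR ≈ 0.578

odds, tutored students = 0.1160/0.8840 = 0.1312
odds, non-tutored students = 0.1850/0.8150 = 0.2270
OR = 0.1312 / 0.2270 = 0.578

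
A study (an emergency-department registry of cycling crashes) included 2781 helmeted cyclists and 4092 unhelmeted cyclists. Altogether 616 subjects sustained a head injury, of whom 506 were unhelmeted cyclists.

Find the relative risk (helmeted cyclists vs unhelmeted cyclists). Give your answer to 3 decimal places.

RR: 0.320

helmeted cyclists with the outcome: 616 − 506 = 110
helmeted cyclists without the outcome: 2781 − 110 = 2671
unhelmeted cyclists without the outcome: 4092 − 506 = 3586
risk, helmeted cyclists = 110/2781 = 0.03955
risk, unhelmeted cyclists = 506/4092 = 0.12366
RR = 0.03955 / 0.12366 = 0.320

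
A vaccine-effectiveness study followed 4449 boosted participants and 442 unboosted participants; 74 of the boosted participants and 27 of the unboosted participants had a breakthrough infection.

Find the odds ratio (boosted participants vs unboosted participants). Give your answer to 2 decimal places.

OR = (74 × 415) / (4375 × 27) = 30710/118125 ≈ 0.26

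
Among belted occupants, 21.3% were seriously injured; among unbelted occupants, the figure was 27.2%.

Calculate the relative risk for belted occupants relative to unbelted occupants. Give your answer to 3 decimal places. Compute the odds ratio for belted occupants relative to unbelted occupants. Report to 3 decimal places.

RR = 0.2130 / 0.2720 = 0.783
odds, belted occupants = 0.2130/0.7870 = 0.2706
odds, unbelted occupants = 0.2720/0.7280 = 0.3736
OR = 0.2706 / 0.3736 = 0.724

RR = 0.783; OR = 0.724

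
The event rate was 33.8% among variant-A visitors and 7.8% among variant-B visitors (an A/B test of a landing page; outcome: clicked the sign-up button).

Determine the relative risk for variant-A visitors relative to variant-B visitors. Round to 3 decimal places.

RR = 0.3380 / 0.0780 = 4.333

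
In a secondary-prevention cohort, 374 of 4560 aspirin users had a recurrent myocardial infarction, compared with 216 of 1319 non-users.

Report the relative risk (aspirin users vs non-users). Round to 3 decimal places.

RR: 0.501

risk, aspirin users = 374/4560 = 0.0820
risk, non-users = 216/1319 = 0.1638
RR = 0.0820 / 0.1638 = 0.501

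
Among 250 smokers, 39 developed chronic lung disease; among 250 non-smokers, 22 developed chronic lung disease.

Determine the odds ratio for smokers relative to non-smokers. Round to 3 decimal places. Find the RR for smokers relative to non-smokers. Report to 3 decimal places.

OR = (39 × 228) / (211 × 22) = 8892/4642 ≈ 1.916
risk, smokers = 39/250 = 0.1560
risk, non-smokers = 22/250 = 0.0880
RR = 0.1560 / 0.0880 = 1.773

OR = 1.916; RR = 1.773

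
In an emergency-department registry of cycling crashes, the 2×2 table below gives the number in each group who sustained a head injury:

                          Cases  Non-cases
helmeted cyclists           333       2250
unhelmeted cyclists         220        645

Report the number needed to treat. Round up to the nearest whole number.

NNT: 8

risk, helmeted cyclists = 333/2583 = 0.128920
risk, unhelmeted cyclists = 220/865 = 0.254335
absolute risk difference = 0.125415
1 / 0.125415 = 7.974 → round up → 8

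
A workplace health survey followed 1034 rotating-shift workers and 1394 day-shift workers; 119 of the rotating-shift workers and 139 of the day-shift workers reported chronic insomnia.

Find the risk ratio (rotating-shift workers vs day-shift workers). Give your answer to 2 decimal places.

1.15

risk, rotating-shift workers = 119/1034 = 0.1151
risk, day-shift workers = 139/1394 = 0.0997
RR = 0.1151 / 0.0997 = 1.15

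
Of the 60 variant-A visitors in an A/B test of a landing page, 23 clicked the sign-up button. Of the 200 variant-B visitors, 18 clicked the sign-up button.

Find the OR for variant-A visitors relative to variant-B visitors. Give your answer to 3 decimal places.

OR = (23 × 182) / (37 × 18) = 4186/666 ≈ 6.285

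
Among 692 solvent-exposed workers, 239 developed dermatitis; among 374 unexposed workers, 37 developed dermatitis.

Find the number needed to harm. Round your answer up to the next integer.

NNH ≈ 5

risk, solvent-exposed workers = 239/692 = 0.345376
risk, unexposed workers = 37/374 = 0.098930
absolute risk difference = 0.246445
1 / 0.246445 = 4.058 → round up → 5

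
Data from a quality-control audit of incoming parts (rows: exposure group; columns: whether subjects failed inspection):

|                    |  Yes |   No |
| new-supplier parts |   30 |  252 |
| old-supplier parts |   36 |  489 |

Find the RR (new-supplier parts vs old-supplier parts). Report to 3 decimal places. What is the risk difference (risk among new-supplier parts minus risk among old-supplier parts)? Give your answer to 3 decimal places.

RR = 1.551; RD = 0.038

risk, new-supplier parts = 30/282 = 0.1064
risk, old-supplier parts = 36/525 = 0.0686
RR = 0.1064 / 0.0686 = 1.551
risk difference = 0.1064 − 0.0686 = 0.038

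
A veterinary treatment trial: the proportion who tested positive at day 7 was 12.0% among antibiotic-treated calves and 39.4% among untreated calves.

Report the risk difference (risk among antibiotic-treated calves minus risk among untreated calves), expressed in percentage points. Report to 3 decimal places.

RD ≈ -27.400

risk difference = 0.1200 − 0.3940 = -0.2740 → -27.400 percentage points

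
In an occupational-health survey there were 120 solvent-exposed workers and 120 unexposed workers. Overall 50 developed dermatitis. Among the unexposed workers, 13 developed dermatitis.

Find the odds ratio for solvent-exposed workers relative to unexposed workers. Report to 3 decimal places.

solvent-exposed workers with the outcome: 50 − 13 = 37
solvent-exposed workers without the outcome: 120 − 37 = 83
unexposed workers without the outcome: 120 − 13 = 107
OR = (37 × 107) / (83 × 13) = 3959/1079 ≈ 3.669

3.669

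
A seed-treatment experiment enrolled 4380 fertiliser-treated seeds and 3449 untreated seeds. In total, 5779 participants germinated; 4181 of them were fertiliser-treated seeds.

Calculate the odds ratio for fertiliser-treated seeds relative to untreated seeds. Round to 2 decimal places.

OR = 24.34

fertiliser-treated seeds without the outcome: 4380 − 4181 = 199
untreated seeds with the outcome: 5779 − 4181 = 1598
untreated seeds without the outcome: 3449 − 1598 = 1851
OR = (4181 × 1851) / (199 × 1598) = 7739031/318002 ≈ 24.34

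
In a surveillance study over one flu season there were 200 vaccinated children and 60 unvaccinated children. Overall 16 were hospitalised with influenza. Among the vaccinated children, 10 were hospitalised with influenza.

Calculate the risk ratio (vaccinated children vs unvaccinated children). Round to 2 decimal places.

0.50

vaccinated children without the outcome: 200 − 10 = 190
unvaccinated children with the outcome: 16 − 10 = 6
unvaccinated children without the outcome: 60 − 6 = 54
risk, vaccinated children = 10/200 = 0.0500
risk, unvaccinated children = 6/60 = 0.1000
RR = 0.0500 / 0.1000 = 0.50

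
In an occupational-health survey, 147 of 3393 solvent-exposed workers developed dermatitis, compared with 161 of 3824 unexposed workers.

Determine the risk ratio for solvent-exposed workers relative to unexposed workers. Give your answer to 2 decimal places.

risk, solvent-exposed workers = 147/3393 = 0.04332
risk, unexposed workers = 161/3824 = 0.04210
RR = 0.04332 / 0.04210 = 1.03

RR: 1.03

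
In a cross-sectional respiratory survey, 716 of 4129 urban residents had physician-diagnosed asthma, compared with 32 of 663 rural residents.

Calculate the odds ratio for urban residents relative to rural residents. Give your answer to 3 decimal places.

OR = (716 × 631) / (3413 × 32) = 451796/109216 ≈ 4.137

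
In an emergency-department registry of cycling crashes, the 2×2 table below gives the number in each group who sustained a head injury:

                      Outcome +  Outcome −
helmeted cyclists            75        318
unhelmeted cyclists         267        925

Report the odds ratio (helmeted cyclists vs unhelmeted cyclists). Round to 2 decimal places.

OR = (75 × 925) / (318 × 267) = 69375/84906 ≈ 0.82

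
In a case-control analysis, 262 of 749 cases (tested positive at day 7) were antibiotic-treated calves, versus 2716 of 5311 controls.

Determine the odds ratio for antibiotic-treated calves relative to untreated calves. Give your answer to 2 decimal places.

OR = (262 × 2595) / (2716 × 487) = 679890/1322692 ≈ 0.51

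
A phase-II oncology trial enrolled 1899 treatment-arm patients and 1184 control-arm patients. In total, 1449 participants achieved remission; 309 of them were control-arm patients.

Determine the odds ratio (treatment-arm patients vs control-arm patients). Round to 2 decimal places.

4.25

treatment-arm patients with the outcome: 1449 − 309 = 1140
treatment-arm patients without the outcome: 1899 − 1140 = 759
control-arm patients without the outcome: 1184 − 309 = 875
OR = (1140 × 875) / (759 × 309) = 997500/234531 ≈ 4.25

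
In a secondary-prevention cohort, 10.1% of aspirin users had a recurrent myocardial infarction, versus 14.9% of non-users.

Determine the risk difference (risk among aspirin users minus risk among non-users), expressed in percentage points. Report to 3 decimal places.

risk difference = 0.1010 − 0.1490 = -0.0480 → -4.800 percentage points

-4.800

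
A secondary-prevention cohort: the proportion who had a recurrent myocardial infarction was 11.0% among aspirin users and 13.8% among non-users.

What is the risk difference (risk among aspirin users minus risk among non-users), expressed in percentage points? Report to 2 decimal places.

RD ≈ -2.80

risk difference = 0.1100 − 0.1380 = -0.0280 → -2.80 percentage points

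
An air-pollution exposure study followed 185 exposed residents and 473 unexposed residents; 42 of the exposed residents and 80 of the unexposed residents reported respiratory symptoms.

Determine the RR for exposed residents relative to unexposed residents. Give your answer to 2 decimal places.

risk, exposed residents = 42/185 = 0.2270
risk, unexposed residents = 80/473 = 0.1691
RR = 0.2270 / 0.1691 = 1.34

1.34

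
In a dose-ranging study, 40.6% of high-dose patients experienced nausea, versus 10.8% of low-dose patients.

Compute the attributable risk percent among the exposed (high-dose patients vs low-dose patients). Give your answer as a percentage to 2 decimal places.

AR% = (0.4060 − 0.1080) / 0.4060 = 0.7340 → 73.40%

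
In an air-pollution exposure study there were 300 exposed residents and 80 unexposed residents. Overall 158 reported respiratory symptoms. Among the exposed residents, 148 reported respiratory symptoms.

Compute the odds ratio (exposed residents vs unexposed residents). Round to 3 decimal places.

exposed residents without the outcome: 300 − 148 = 152
unexposed residents with the outcome: 158 − 148 = 10
unexposed residents without the outcome: 80 − 10 = 70
OR = (148 × 70) / (152 × 10) = 10360/1520 ≈ 6.816

6.816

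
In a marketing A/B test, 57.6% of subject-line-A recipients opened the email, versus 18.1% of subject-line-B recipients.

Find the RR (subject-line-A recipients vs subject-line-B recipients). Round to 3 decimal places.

RR = 0.5760 / 0.1810 = 3.182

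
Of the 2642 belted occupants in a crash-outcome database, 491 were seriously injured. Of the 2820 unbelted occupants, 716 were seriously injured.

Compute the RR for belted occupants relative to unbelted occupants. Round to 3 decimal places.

risk, belted occupants = 491/2642 = 0.1858
risk, unbelted occupants = 716/2820 = 0.2539
RR = 0.1858 / 0.2539 = 0.732

0.732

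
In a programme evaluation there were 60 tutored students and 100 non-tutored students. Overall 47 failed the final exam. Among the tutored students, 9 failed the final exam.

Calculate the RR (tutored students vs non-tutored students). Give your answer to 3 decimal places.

RR: 0.395

tutored students without the outcome: 60 − 9 = 51
non-tutored students with the outcome: 47 − 9 = 38
non-tutored students without the outcome: 100 − 38 = 62
risk, tutored students = 9/60 = 0.1500
risk, non-tutored students = 38/100 = 0.3800
RR = 0.1500 / 0.3800 = 0.395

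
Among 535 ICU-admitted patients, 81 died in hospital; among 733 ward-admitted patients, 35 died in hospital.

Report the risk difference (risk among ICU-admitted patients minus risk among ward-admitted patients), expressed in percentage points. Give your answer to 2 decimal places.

RD = 10.37

risk, ICU-admitted patients = 81/535 = 0.15140
risk, ward-admitted patients = 35/733 = 0.04775
risk difference = 0.15140 − 0.04775 = 0.10365 → 10.37 percentage points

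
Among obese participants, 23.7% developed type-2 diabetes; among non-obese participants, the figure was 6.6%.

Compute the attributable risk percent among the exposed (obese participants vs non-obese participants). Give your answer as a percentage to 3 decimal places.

AR% = (0.2370 − 0.0660) / 0.2370 = 0.7215 → 72.152%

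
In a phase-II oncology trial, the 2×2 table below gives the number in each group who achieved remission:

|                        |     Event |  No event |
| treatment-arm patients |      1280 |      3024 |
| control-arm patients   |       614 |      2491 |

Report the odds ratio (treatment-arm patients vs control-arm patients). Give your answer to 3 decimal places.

OR = (1280 × 2491) / (3024 × 614) = 3188480/1856736 ≈ 1.717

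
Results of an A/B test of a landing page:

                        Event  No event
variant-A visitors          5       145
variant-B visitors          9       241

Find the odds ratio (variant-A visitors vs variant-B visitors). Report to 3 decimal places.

OR = (5 × 241) / (145 × 9) = 1205/1305 ≈ 0.923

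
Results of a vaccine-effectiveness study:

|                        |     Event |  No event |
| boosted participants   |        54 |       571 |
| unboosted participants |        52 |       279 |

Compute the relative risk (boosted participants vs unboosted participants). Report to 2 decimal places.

0.55

risk, boosted participants = 54/625 = 0.0864
risk, unboosted participants = 52/331 = 0.1571
RR = 0.0864 / 0.1571 = 0.55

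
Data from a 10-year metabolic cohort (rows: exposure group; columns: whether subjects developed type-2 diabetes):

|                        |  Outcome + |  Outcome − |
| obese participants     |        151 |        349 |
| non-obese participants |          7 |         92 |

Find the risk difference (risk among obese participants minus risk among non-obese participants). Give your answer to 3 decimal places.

0.231

risk, obese participants = 151/500 = 0.3020
risk, non-obese participants = 7/99 = 0.0707
risk difference = 0.3020 − 0.0707 = 0.231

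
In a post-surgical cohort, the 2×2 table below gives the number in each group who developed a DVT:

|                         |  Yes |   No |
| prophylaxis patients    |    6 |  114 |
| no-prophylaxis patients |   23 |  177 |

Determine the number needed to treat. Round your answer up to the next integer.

risk, prophylaxis patients = 6/120 = 0.050000
risk, no-prophylaxis patients = 23/200 = 0.115000
absolute risk difference = 0.065000
1 / 0.065000 = 15.385 → round up → 16

16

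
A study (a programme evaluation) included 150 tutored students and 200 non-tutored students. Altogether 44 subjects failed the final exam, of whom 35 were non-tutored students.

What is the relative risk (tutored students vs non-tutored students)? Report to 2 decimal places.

tutored students with the outcome: 44 − 35 = 9
tutored students without the outcome: 150 − 9 = 141
non-tutored students without the outcome: 200 − 35 = 165
risk, tutored students = 9/150 = 0.0600
risk, non-tutored students = 35/200 = 0.1750
RR = 0.0600 / 0.1750 = 0.34

RR ≈ 0.34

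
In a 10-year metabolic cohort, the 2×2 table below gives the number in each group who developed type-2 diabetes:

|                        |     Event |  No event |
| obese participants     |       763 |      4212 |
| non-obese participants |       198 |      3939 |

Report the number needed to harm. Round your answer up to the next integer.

10

risk, obese participants = 763/4975 = 0.153367
risk, non-obese participants = 198/4137 = 0.047861
absolute risk difference = 0.105506
1 / 0.105506 = 9.478 → round up → 10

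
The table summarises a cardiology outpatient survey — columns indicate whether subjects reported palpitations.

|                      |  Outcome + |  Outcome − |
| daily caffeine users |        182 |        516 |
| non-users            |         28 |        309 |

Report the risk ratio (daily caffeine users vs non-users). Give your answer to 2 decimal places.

risk, daily caffeine users = 182/698 = 0.2607
risk, non-users = 28/337 = 0.0831
RR = 0.2607 / 0.0831 = 3.14

RR: 3.14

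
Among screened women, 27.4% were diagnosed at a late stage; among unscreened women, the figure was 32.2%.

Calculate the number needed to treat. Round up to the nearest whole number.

absolute risk difference = 0.048000
1 / 0.048000 = 20.833 → round up → 21

NNT: 21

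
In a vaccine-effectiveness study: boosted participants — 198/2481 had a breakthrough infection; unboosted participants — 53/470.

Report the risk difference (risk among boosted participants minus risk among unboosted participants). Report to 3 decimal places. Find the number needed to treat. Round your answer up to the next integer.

risk, boosted participants = 198/2481 = 0.0798
risk, unboosted participants = 53/470 = 0.1128
risk difference = 0.0798 − 0.1128 = -0.033
absolute risk difference = 0.032959
1 / 0.032959 = 30.341 → round up → 31

RD = -0.033; NNT = 31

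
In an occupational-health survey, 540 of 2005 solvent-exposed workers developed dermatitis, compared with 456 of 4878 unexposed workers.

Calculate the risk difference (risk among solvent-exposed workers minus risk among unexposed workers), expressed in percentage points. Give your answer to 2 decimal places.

risk, solvent-exposed workers = 540/2005 = 0.2693
risk, unexposed workers = 456/4878 = 0.0935
risk difference = 0.2693 − 0.0935 = 0.1758 → 17.58 percentage points

17.58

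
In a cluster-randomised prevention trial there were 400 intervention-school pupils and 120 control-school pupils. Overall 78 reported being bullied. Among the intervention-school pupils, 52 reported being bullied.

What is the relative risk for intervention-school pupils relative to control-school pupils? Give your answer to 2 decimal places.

0.60

intervention-school pupils without the outcome: 400 − 52 = 348
control-school pupils with the outcome: 78 − 52 = 26
control-school pupils without the outcome: 120 − 26 = 94
risk, intervention-school pupils = 52/400 = 0.1300
risk, control-school pupils = 26/120 = 0.2167
RR = 0.1300 / 0.2167 = 0.60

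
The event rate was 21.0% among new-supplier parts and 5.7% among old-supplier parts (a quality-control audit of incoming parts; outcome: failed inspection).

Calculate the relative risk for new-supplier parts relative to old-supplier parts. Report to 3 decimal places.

RR = 0.2100 / 0.0570 = 3.684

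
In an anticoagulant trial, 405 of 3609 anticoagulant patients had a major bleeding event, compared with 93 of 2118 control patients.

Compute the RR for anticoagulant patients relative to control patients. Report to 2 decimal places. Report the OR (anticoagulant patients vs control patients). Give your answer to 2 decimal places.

risk, anticoagulant patients = 405/3609 = 0.11222
risk, control patients = 93/2118 = 0.04391
RR = 0.11222 / 0.04391 = 2.56
odds, anticoagulant patients = 405/3204 = 0.12640
odds, control patients = 93/2025 = 0.04593
OR = 0.12640 / 0.04593 = 2.75

RR = 2.56; OR = 2.75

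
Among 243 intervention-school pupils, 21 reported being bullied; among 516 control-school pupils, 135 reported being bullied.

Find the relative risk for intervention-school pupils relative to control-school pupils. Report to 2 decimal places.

0.33

risk, intervention-school pupils = 21/243 = 0.0864
risk, control-school pupils = 135/516 = 0.2616
RR = 0.0864 / 0.2616 = 0.33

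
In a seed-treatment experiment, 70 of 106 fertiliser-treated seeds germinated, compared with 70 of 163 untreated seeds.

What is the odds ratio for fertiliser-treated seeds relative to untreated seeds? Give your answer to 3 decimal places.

OR = (70 × 93) / (36 × 70) = 6510/2520 ≈ 2.583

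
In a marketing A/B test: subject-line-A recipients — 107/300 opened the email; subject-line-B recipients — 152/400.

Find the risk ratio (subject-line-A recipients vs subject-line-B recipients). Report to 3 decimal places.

0.939

risk, subject-line-A recipients = 107/300 = 0.3567
risk, subject-line-B recipients = 152/400 = 0.3800
RR = 0.3567 / 0.3800 = 0.939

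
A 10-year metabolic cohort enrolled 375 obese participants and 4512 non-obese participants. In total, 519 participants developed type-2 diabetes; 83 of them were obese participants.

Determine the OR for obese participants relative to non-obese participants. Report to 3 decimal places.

2.657

obese participants without the outcome: 375 − 83 = 292
non-obese participants with the outcome: 519 − 83 = 436
non-obese participants without the outcome: 4512 − 436 = 4076
OR = (83 × 4076) / (292 × 436) = 338308/127312 ≈ 2.657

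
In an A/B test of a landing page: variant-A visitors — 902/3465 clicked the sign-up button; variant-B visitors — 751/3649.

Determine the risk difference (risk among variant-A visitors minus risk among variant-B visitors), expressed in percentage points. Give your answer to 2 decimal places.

risk, variant-A visitors = 902/3465 = 0.2603
risk, variant-B visitors = 751/3649 = 0.2058
risk difference = 0.2603 − 0.2058 = 0.0545 → 5.45 percentage points

5.45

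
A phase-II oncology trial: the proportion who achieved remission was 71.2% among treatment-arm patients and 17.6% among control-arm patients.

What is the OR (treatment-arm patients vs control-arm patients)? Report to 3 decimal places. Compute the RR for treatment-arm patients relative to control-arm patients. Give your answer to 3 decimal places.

odds, treatment-arm patients = 0.7120/0.2880 = 2.4722
odds, control-arm patients = 0.1760/0.8240 = 0.2136
OR = 2.4722 / 0.2136 = 11.574
RR = 0.7120 / 0.1760 = 4.045

OR = 11.574; RR = 4.045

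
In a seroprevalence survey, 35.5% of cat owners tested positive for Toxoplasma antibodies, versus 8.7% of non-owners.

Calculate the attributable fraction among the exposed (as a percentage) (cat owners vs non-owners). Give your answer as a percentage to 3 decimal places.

AR% = (0.3550 − 0.0870) / 0.3550 = 0.7549 → 75.493%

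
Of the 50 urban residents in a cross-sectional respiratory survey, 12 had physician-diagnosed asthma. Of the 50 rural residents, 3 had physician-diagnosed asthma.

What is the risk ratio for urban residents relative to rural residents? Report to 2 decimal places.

risk, urban residents = 12/50 = 0.2400
risk, rural residents = 3/50 = 0.0600
RR = 0.2400 / 0.0600 = 4.00

RR: 4.00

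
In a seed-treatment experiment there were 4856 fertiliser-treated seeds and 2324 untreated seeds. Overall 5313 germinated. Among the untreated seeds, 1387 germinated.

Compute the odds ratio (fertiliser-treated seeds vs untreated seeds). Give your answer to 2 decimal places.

OR = 2.85

fertiliser-treated seeds with the outcome: 5313 − 1387 = 3926
fertiliser-treated seeds without the outcome: 4856 − 3926 = 930
untreated seeds without the outcome: 2324 − 1387 = 937
OR = (3926 × 937) / (930 × 1387) = 3678662/1289910 ≈ 2.85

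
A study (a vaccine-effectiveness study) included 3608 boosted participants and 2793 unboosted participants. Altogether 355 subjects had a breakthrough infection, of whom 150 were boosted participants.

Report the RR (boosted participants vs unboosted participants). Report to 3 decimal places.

boosted participants without the outcome: 3608 − 150 = 3458
unboosted participants with the outcome: 355 − 150 = 205
unboosted participants without the outcome: 2793 − 205 = 2588
risk, boosted participants = 150/3608 = 0.04157
risk, unboosted participants = 205/2793 = 0.07340
RR = 0.04157 / 0.07340 = 0.566

0.566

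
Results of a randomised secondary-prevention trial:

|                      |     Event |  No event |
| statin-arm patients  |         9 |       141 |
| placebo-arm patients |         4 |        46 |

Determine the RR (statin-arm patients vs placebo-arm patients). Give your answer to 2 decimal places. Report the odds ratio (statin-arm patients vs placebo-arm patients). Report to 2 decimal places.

RR = 0.75; OR = 0.73

risk, statin-arm patients = 9/150 = 0.0600
risk, placebo-arm patients = 4/50 = 0.0800
RR = 0.0600 / 0.0800 = 0.75
OR = (9 × 46) / (141 × 4) = 414/564 ≈ 0.73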